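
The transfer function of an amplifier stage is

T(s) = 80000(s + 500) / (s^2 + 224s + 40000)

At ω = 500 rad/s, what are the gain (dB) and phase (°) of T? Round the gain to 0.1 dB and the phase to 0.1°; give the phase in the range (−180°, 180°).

At s = jω = j500:
zero (s+500): 500 + j500 → |·| = √(500²+500²) = √500000 ≈ 707.11, ∠ = arctan(500/500) ≈ 45.00°
quadratic: (j500)² + 224·j500 + 40000 = -210000 + j112000 → |·| ≈ 2.38e+05, ∠ ≈ 151.93°
|T| = 80000 · 707.11 / 2.38e+05 ≈ 237.68
Gain = 20 log₁₀(237.68) ≈ 47.52 dB
∠T = 45.00° − 151.93° = -106.93°

47.5 dB, -106.9°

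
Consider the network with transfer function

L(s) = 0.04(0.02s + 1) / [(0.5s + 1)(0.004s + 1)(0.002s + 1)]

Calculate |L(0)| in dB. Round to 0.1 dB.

L(0) = 0.04 · 1 / 1 = 0.04
20 log₁₀(0.04) ≈ -27.96 dB

-28.0 dB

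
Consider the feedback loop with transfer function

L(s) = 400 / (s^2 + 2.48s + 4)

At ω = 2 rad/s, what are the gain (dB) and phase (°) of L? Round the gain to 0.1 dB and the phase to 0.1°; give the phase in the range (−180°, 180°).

At s = jω = j2:
quadratic: (j2)² + 2.48·j2 + 4 = 0 + j4.96 → |·| ≈ 4.96, ∠ ≈ 90.00°
|L| = 400 / 4.96 ≈ 80.645
Gain = 20 log₁₀(80.645) ≈ 38.13 dB
∠L = 0.00° − 90.00° = -90.00°

38.1 dB, -90.0°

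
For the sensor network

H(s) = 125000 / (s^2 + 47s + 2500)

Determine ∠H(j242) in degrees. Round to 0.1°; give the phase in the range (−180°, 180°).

-168.5°

At s = jω = j242:
quadratic: (j242)² + 47·j242 + 2500 = -56064 + j11374 → |·| ≈ 57206, ∠ ≈ 168.53°
∠H = 0.00° − 168.53° = -168.53°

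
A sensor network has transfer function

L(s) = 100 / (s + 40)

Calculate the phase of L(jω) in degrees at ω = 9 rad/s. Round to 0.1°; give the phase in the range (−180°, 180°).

-12.7°

Substitute s = j9:
Numerator: 100 = 100 + j0
Denominator: (j9) + 40 = 40 + j9
|N| = √(100² + 0²) ≈ 100, ∠N ≈ 0.00°
|D| = √(40² + 9²) ≈ 41, ∠D ≈ 12.68°
∠L = 0.00° − 12.68° = -12.68°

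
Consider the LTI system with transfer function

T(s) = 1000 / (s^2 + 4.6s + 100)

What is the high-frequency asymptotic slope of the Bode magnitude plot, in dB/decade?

Each pole contributes −20 dB/decade at high frequency; each zero contributes +20 dB/decade.
Net: 0 zero(s) − 2 pole(s) → -40 dB/decade.

-40 dB/decade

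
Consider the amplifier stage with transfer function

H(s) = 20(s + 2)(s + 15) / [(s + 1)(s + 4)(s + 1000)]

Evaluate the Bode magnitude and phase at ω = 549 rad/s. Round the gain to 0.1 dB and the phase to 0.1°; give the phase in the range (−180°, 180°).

-35.1 dB, -30.0°

At s = jω = j549:
zero (s+2): 2 + j549 → |·| = √(2²+549²) = √301405 ≈ 549, ∠ = arctan(549/2) ≈ 89.79°
zero (s+15): 15 + j549 → |·| = √(15²+549²) = √301626 ≈ 549.2, ∠ = arctan(549/15) ≈ 88.43°
pole (s+1): 1 + j549 → |·| = √(1²+549²) = √301402 ≈ 549, ∠ = arctan(549/1) ≈ 89.90°
pole (s+4): 4 + j549 → |·| = √(4²+549²) = √301417 ≈ 549.01, ∠ = arctan(549/4) ≈ 89.58°
pole (s+1000): 1000 + j549 → |·| = √(1000²+549²) = √1301401 ≈ 1140.8, ∠ = arctan(549/1000) ≈ 28.77°
|H| = 20 · 3.0151e+05 / 3.4384e+08 ≈ 0.017538
Gain = 20 log₁₀(0.017538) ≈ -35.12 dB
∠H = 178.22° − 208.25° = -30.03°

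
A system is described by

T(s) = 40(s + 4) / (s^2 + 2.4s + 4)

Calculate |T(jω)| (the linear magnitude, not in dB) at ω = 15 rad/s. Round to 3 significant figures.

At s = jω = j15:
zero (s+4): 4 + j15 → |·| = √(4²+15²) = √241 ≈ 15.524, ∠ = arctan(15/4) ≈ 75.07°
quadratic: (j15)² + 2.4·j15 + 4 = -221 + j36 → |·| ≈ 223.91, ∠ ≈ 170.75°
|T| = 40 · 15.524 / 223.91 ≈ 2.7733

2.77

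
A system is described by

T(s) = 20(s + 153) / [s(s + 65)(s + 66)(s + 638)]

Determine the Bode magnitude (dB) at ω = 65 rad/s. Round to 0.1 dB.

At s = jω = j65:
zero (s+153): 153 + j65 → |·| = √(153²+65²) = √27634 ≈ 166.23, ∠ = arctan(65/153) ≈ 23.02°
pole (s+65): 65 + j65 → |·| = √(65²+65²) = √8450 ≈ 91.924, ∠ = arctan(65/65) ≈ 45.00°
pole (s+66): 66 + j65 → |·| = √(66²+65²) = √8581 ≈ 92.634, ∠ = arctan(65/66) ≈ 44.56°
pole (s+638): 638 + j65 → |·| = √(638²+65²) = √411269 ≈ 641.3, ∠ = arctan(65/638) ≈ 5.82°
pole at origin: |s| = 65, ∠ = 90.00° (in denominator)
|T| = 20 · 166.23 / 3.5496e+08 ≈ 9.3661e-06
Gain = 20 log₁₀(9.3661e-06) ≈ -100.57 dB

-100.6 dB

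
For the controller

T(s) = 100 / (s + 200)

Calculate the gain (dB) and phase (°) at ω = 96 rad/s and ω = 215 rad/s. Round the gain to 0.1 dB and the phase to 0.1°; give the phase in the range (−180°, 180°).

ω = 96: -6.9 dB, -25.6°; ω = 215: -9.4 dB, -47.1°

Substitute s = j96:
Numerator: 100 = 100 + j0
Denominator: (j96) + 200 = 200 + j96
|N| = √(100² + 0²) ≈ 100, ∠N ≈ 0.00°
|D| = √(200² + 96²) ≈ 221.85, ∠D ≈ 25.64°
|T| = 100 / 221.85 ≈ 0.45076
Gain = 20 log₁₀(0.45076) ≈ -6.92 dB
∠T = 0.00° − 25.64° = -25.64°

Substitute s = j215:
Numerator: 100 = 100 + j0
Denominator: (j215) + 200 = 200 + j215
|N| = √(100² + 0²) ≈ 100, ∠N ≈ 0.00°
|D| = √(200² + 215²) ≈ 293.64, ∠D ≈ 47.07°
|T| = 100 / 293.64 ≈ 0.34055
Gain = 20 log₁₀(0.34055) ≈ -9.36 dB
∠T = 0.00° − 47.07° = -47.07°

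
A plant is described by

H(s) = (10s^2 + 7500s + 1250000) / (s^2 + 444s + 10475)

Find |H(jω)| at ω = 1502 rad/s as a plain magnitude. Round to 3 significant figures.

10.3

Substitute s = j1502:
Numerator: 10(j1502)^2 + 7500(j1502) + 1250000 = -21310040 + j11265000
Denominator: (j1502)^2 + 444(j1502) + 10475 = -2245529 + j666888
|N| = √(21310040² + 11265000²) ≈ 2.4104e+07, ∠N ≈ 152.14°
|D| = √(2245529² + 666888²) ≈ 2.3425e+06, ∠D ≈ 163.46°
|H| = 2.4104e+07 / 2.3425e+06 ≈ 10.29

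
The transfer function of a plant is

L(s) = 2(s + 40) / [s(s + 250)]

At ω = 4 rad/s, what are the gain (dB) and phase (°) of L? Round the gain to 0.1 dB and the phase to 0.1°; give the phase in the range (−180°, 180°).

At s = jω = j4:
zero (s+40): 40 + j4 → |·| = √(40²+4²) = √1616 ≈ 40.2, ∠ = arctan(4/40) ≈ 5.71°
pole (s+250): 250 + j4 → |·| = √(250²+4²) = √62516 ≈ 250.03, ∠ = arctan(4/250) ≈ 0.92°
pole at origin: |s| = 4, ∠ = 90.00° (in denominator)
|L| = 2 · 40.2 / 1000.1 ≈ 0.080392
Gain = 20 log₁₀(0.080392) ≈ -21.90 dB
∠L = 5.71° − 90.92° = -85.21°

-21.9 dB, -85.2°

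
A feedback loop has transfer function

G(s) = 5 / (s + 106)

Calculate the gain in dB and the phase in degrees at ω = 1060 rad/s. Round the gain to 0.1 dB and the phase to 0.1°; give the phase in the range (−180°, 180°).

-46.6 dB, -84.3°

At s = jω = j1060:
pole (s+106): 106 + j1060 → |·| = √(106²+1060²) = √1134836 ≈ 1065.3, ∠ = arctan(1060/106) ≈ 84.29°
|G| = 5 / 1065.3 ≈ 0.0046935
Gain = 20 log₁₀(0.0046935) ≈ -46.57 dB
∠G = 0.00° − 84.29° = -84.29°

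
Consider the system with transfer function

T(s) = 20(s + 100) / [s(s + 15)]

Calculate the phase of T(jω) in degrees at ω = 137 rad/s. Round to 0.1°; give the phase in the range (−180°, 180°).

At s = jω = j137:
zero (s+100): 100 + j137 → |·| = √(100²+137²) = √28769 ≈ 169.61, ∠ = arctan(137/100) ≈ 53.87°
pole (s+15): 15 + j137 → |·| = √(15²+137²) = √18994 ≈ 137.82, ∠ = arctan(137/15) ≈ 83.75°
pole at origin: |s| = 137, ∠ = 90.00° (in denominator)
∠T = 53.87° − 173.75° = -119.88°

-119.9°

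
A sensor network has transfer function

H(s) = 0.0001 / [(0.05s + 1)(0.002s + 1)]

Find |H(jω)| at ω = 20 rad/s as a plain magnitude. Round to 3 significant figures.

7.07e-05

At ω = 20 rad/s:
pole (1 + j20·0.05) = 1 + j1 → |·| ≈ 1.4142, ∠ ≈ 45.00°
pole (1 + j20·0.002) = 1 + j0.04 → |·| ≈ 1.0008, ∠ ≈ 2.29°
|H| = 0.0001 · 1 / (1.4142 · 1.0008) ≈ 7.0655e-05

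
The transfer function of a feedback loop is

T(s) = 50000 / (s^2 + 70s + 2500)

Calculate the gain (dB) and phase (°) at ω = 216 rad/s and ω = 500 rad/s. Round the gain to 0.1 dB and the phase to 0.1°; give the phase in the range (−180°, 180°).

ω = 216: 0.6 dB, -161.1°; ω = 500: -14.0 dB, -172.0°

At s = jω = j216:
quadratic: (j216)² + 70·j216 + 2500 = -44156 + j15120 → |·| ≈ 46673, ∠ ≈ 161.10°
|T| = 50000 / 46673 ≈ 1.0713
Gain = 20 log₁₀(1.0713) ≈ 0.60 dB
∠T = 0.00° − 161.10° = -161.10°

At s = jω = j500:
quadratic: (j500)² + 70·j500 + 2500 = -247500 + j35000 → |·| ≈ 2.4996e+05, ∠ ≈ 171.95°
|T| = 50000 / 2.4996e+05 ≈ 0.20003
Gain = 20 log₁₀(0.20003) ≈ -13.98 dB
∠T = 0.00° − 171.95° = -171.95°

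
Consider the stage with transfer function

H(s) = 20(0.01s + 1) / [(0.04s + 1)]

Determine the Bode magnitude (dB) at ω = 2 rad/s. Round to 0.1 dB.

26.0 dB

At ω = 2 rad/s:
zero (1 + j2·0.01) = 1 + j0.02 → |·| ≈ 1.0002, ∠ ≈ 1.15°
pole (1 + j2·0.04) = 1 + j0.08 → |·| ≈ 1.0032, ∠ ≈ 4.57°
|H| = 20 · 1.0002 / (1.0032) ≈ 19.94
Gain = 20 log₁₀(19.94) ≈ 25.99 dB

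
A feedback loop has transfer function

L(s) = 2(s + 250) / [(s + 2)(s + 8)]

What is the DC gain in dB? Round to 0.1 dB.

L(0) = 2·250 / (2·8) = 31.25
20 log₁₀(31.25) ≈ 29.90 dB

29.9 dB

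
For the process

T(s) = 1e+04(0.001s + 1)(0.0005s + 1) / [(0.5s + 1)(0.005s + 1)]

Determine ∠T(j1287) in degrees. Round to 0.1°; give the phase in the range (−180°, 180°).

At ω = 1287 rad/s:
zero (1 + j1287·0.001) = 1 + j1.287 → |·| ≈ 1.6298, ∠ ≈ 52.15°
zero (1 + j1287·0.0005) = 1 + j0.6435 → |·| ≈ 1.1892, ∠ ≈ 32.76°
pole (1 + j1287·0.5) = 1 + j643.5 → |·| ≈ 643.5, ∠ ≈ 89.91°
pole (1 + j1287·0.005) = 1 + j6.435 → |·| ≈ 6.5122, ∠ ≈ 81.17°
∠T = (52.15° + 32.76°) − (89.91° + 81.17°) = -86.17°

-86.2°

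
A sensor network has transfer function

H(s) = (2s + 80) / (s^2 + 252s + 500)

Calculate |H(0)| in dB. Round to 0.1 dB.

-15.9 dB

H(0) = 80 / 500 = 0.16
20 log₁₀(0.16) ≈ -15.92 dB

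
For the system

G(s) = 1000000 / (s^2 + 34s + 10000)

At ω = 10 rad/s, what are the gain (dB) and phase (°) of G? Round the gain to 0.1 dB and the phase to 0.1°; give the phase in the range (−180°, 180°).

At s = jω = j10:
quadratic: (j10)² + 34·j10 + 10000 = 9900 + j340 → |·| ≈ 9905.8, ∠ ≈ 1.97°
|G| = 1000000 / 9905.8 ≈ 100.95
Gain = 20 log₁₀(100.95) ≈ 40.08 dB
∠G = 0.00° − 1.97° = -1.97°

40.1 dB, -2.0°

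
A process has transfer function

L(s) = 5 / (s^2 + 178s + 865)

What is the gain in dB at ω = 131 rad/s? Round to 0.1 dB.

Substitute s = j131:
Numerator: 5 = 5 + j0
Denominator: (j131)^2 + 178(j131) + 865 = -16296 + j23318
|N| = √(5² + 0²) ≈ 5, ∠N ≈ 0.00°
|D| = √(16296² + 23318²) ≈ 28448, ∠D ≈ 124.95°
|L| = 5 / 28448 ≈ 0.00017576
Gain = 20 log₁₀(0.00017576) ≈ -75.10 dB

-75.1 dB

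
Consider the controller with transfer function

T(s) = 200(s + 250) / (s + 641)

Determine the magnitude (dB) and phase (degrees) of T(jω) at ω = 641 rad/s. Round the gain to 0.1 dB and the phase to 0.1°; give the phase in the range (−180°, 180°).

At s = jω = j641:
zero (s+250): 250 + j641 → |·| = √(250²+641²) = √473381 ≈ 688.03, ∠ = arctan(641/250) ≈ 68.69°
pole (s+641): 641 + j641 → |·| = √(641²+641²) = √821762 ≈ 906.51, ∠ = arctan(641/641) ≈ 45.00°
|T| = 200 · 688.03 / 906.51 ≈ 151.8
Gain = 20 log₁₀(151.8) ≈ 43.63 dB
∠T = 68.69° − 45.00° = 23.69°

43.6 dB, 23.7°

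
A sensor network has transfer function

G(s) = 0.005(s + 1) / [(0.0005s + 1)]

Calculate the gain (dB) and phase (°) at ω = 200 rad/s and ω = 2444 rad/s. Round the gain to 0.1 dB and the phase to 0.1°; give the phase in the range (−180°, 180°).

At ω = 200 rad/s:
zero (1 + j200·1) = 1 + j200 → |·| ≈ 200, ∠ ≈ 89.71°
pole (1 + j200·0.0005) = 1 + j0.1 → |·| ≈ 1.005, ∠ ≈ 5.71°
|G| = 0.005 · 200 / (1.005) ≈ 0.99502
Gain = 20 log₁₀(0.99502) ≈ -0.04 dB
∠G = (89.71°) − (5.71°) = 84.00°

At ω = 2444 rad/s:
zero (1 + j2444·1) = 1 + j2444 → |·| ≈ 2444, ∠ ≈ 89.98°
pole (1 + j2444·0.0005) = 1 + j1.222 → |·| ≈ 1.579, ∠ ≈ 50.71°
|G| = 0.005 · 2444 / (1.579) ≈ 7.7391
Gain = 20 log₁₀(7.7391) ≈ 17.77 dB
∠G = (89.98°) − (50.71°) = 39.27°

ω = 200: -0.0 dB, 84.0°; ω = 2444: 17.8 dB, 39.3°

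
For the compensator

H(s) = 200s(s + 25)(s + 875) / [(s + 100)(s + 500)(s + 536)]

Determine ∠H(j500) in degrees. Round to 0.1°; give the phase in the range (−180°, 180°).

At s = jω = j500:
zero (s+25): 25 + j500 → |·| = √(25²+500²) = √250625 ≈ 500.62, ∠ = arctan(500/25) ≈ 87.14°
zero (s+875): 875 + j500 → |·| = √(875²+500²) = √1015625 ≈ 1007.8, ∠ = arctan(500/875) ≈ 29.74°
zero at origin: s = j500 → |·| = 500, ∠ = 90.00°
pole (s+100): 100 + j500 → |·| = √(100²+500²) = √260000 ≈ 509.9, ∠ = arctan(500/100) ≈ 78.69°
pole (s+500): 500 + j500 → |·| = √(500²+500²) = √500000 ≈ 707.11, ∠ = arctan(500/500) ≈ 45.00°
pole (s+536): 536 + j500 → |·| = √(536²+500²) = √537296 ≈ 733, ∠ = arctan(500/536) ≈ 43.01°
∠H = 206.88° − 166.70° = 40.18°

40.2°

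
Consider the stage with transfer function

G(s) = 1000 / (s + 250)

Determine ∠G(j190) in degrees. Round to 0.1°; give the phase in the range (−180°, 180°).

Substitute s = j190:
Numerator: 1000 = 1000 + j0
Denominator: (j190) + 250 = 250 + j190
|N| = √(1000² + 0²) ≈ 1000, ∠N ≈ 0.00°
|D| = √(250² + 190²) ≈ 314.01, ∠D ≈ 37.23°
∠G = 0.00° − 37.23° = -37.23°

-37.2°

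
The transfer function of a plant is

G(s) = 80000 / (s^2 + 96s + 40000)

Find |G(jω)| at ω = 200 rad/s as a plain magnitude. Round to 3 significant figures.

4.17

At s = jω = j200:
quadratic: (j200)² + 96·j200 + 40000 = 0 + j19200 → |·| ≈ 19200, ∠ ≈ 90.00°
|G| = 80000 / 19200 ≈ 4.1667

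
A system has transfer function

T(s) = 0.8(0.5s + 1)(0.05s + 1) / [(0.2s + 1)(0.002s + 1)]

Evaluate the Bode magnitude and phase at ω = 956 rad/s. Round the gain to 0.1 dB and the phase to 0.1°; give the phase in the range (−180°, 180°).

At ω = 956 rad/s:
zero (1 + j956·0.5) = 1 + j478 → |·| ≈ 478, ∠ ≈ 89.88°
zero (1 + j956·0.05) = 1 + j47.8 → |·| ≈ 47.81, ∠ ≈ 88.80°
pole (1 + j956·0.2) = 1 + j191.2 → |·| ≈ 191.2, ∠ ≈ 89.70°
pole (1 + j956·0.002) = 1 + j1.912 → |·| ≈ 2.1577, ∠ ≈ 62.39°
|T| = 0.8 · 478 · 47.81 / (191.2 · 2.1577) ≈ 44.316
Gain = 20 log₁₀(44.316) ≈ 32.93 dB
∠T = (89.88° + 88.80°) − (89.70° + 62.39°) = 26.59°

32.9 dB, 26.6°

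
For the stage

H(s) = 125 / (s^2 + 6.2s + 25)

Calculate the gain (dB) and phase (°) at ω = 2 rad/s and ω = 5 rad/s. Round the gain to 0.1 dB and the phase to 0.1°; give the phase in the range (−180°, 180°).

ω = 2: 14.2 dB, -30.6°; ω = 5: 12.1 dB, -90.0°

At s = jω = j2:
quadratic: (j2)² + 6.2·j2 + 25 = 21 + j12.4 → |·| ≈ 24.388, ∠ ≈ 30.56°
|H| = 125 / 24.388 ≈ 5.1255
Gain = 20 log₁₀(5.1255) ≈ 14.19 dB
∠H = 0.00° − 30.56° = -30.56°

At s = jω = j5:
quadratic: (j5)² + 6.2·j5 + 25 = 0 + j31 → |·| ≈ 31, ∠ ≈ 90.00°
|H| = 125 / 31 ≈ 4.0323
Gain = 20 log₁₀(4.0323) ≈ 12.11 dB
∠H = 0.00° − 90.00° = -90.00°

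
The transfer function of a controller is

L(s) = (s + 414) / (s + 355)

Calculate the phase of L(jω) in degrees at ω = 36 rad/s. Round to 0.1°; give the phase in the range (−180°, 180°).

Substitute s = j36:
Numerator: (j36) + 414 = 414 + j36
Denominator: (j36) + 355 = 355 + j36
|N| = √(414² + 36²) ≈ 415.56, ∠N ≈ 4.97°
|D| = √(355² + 36²) ≈ 356.82, ∠D ≈ 5.79°
∠L = 4.97° − 5.79° = -0.82°

-0.8°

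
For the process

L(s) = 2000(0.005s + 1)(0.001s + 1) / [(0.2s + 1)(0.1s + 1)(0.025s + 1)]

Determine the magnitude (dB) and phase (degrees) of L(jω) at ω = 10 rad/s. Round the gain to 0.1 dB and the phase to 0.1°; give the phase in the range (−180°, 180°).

At ω = 10 rad/s:
zero (1 + j10·0.005) = 1 + j0.05 → |·| ≈ 1.0012, ∠ ≈ 2.86°
zero (1 + j10·0.001) = 1 + j0.01 → |·| ≈ 1, ∠ ≈ 0.57°
pole (1 + j10·0.2) = 1 + j2 → |·| ≈ 2.2361, ∠ ≈ 63.43°
pole (1 + j10·0.1) = 1 + j1 → |·| ≈ 1.4142, ∠ ≈ 45.00°
pole (1 + j10·0.025) = 1 + j0.25 → |·| ≈ 1.0308, ∠ ≈ 14.04°
|L| = 2000 · 1.0012 · 1 / (2.2361 · 1.4142 · 1.0308) ≈ 614.29
Gain = 20 log₁₀(614.29) ≈ 55.77 dB
∠L = (2.86° + 0.57°) − (63.43° + 45.00° + 14.04°) = -119.04°

55.8 dB, -119.0°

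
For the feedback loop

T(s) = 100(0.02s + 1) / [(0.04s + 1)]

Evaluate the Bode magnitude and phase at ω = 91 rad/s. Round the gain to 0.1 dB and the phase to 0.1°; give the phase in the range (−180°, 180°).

At ω = 91 rad/s:
zero (1 + j91·0.02) = 1 + j1.82 → |·| ≈ 2.0766, ∠ ≈ 61.21°
pole (1 + j91·0.04) = 1 + j3.64 → |·| ≈ 3.7749, ∠ ≈ 74.64°
|T| = 100 · 2.0766 / (3.7749) ≈ 55.011
Gain = 20 log₁₀(55.011) ≈ 34.81 dB
∠T = (61.21°) − (74.64°) = -13.43°

34.8 dB, -13.4°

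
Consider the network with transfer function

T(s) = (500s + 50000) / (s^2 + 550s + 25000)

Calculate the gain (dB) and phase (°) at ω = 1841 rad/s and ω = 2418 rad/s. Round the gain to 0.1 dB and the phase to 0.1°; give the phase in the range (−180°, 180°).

Substitute s = j1841:
Numerator: 500(j1841) + 50000 = 50000 + j920500
Denominator: (j1841)^2 + 550(j1841) + 25000 = -3364281 + j1012550
|N| = √(50000² + 920500²) ≈ 9.2186e+05, ∠N ≈ 86.89°
|D| = √(3364281² + 1012550²) ≈ 3.5134e+06, ∠D ≈ 163.25°
|T| = 9.2186e+05 / 3.5134e+06 ≈ 0.26238
Gain = 20 log₁₀(0.26238) ≈ -11.62 dB
∠T = 86.89° − 163.25° = -76.36°

Substitute s = j2418:
Numerator: 500(j2418) + 50000 = 50000 + j1209000
Denominator: (j2418)^2 + 550(j2418) + 25000 = -5821724 + j1329900
|N| = √(50000² + 1209000²) ≈ 1.21e+06, ∠N ≈ 87.63°
|D| = √(5821724² + 1329900²) ≈ 5.9717e+06, ∠D ≈ 167.13°
|T| = 1.21e+06 / 5.9717e+06 ≈ 0.20262
Gain = 20 log₁₀(0.20262) ≈ -13.87 dB
∠T = 87.63° − 167.13° = -79.50°

ω = 1841: -11.6 dB, -76.4°; ω = 2418: -13.9 dB, -79.5°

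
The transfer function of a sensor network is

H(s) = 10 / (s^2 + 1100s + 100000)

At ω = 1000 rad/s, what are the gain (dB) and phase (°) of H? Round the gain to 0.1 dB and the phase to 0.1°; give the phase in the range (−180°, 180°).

-103.1 dB, -129.3°

Substitute s = j1000:
Numerator: 10 = 10 + j0
Denominator: (j1000)^2 + 1100(j1000) + 100000 = -900000 + j1100000
|N| = √(10² + 0²) ≈ 10, ∠N ≈ 0.00°
|D| = √(900000² + 1100000²) ≈ 1.4213e+06, ∠D ≈ 129.29°
|H| = 10 / 1.4213e+06 ≈ 7.0358e-06
Gain = 20 log₁₀(7.0358e-06) ≈ -103.05 dB
∠H = 0.00° − 129.29° = -129.29°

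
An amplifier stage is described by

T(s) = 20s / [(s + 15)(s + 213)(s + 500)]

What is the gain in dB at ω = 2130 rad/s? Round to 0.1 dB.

-107.4 dB

At s = jω = j2130:
zero at origin: s = j2130 → |·| = 2130, ∠ = 90.00°
pole (s+15): 15 + j2130 → |·| = √(15²+2130²) = √4537125 ≈ 2130.1, ∠ = arctan(2130/15) ≈ 89.60°
pole (s+213): 213 + j2130 → |·| = √(213²+2130²) = √4582269 ≈ 2140.6, ∠ = arctan(2130/213) ≈ 84.29°
pole (s+500): 500 + j2130 → |·| = √(500²+2130²) = √4786900 ≈ 2187.9, ∠ = arctan(2130/500) ≈ 76.79°
|T| = 20 · 2130 / 9.9762e+09 ≈ 4.2702e-06
Gain = 20 log₁₀(4.2702e-06) ≈ -107.39 dB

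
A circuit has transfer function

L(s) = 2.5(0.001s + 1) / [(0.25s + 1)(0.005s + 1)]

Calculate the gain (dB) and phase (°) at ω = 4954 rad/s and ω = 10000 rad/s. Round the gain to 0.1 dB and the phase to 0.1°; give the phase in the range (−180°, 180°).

At ω = 4954 rad/s:
zero (1 + j4954·0.001) = 1 + j4.954 → |·| ≈ 5.0539, ∠ ≈ 78.59°
pole (1 + j4954·0.25) = 1 + j1238.5 → |·| ≈ 1238.5, ∠ ≈ 89.95°
pole (1 + j4954·0.005) = 1 + j24.77 → |·| ≈ 24.79, ∠ ≈ 87.69°
|L| = 2.5 · 5.0539 / (1238.5 · 24.79) ≈ 0.00041152
Gain = 20 log₁₀(0.00041152) ≈ -67.71 dB
∠L = (78.59°) − (89.95° + 87.69°) = -99.05°

At ω = 10000 rad/s:
zero (1 + j10000·0.001) = 1 + j10 → |·| ≈ 10.05, ∠ ≈ 84.29°
pole (1 + j10000·0.25) = 1 + j2500 → |·| ≈ 2500, ∠ ≈ 89.98°
pole (1 + j10000·0.005) = 1 + j50 → |·| ≈ 50.01, ∠ ≈ 88.85°
|L| = 2.5 · 10.05 / (2500 · 50.01) ≈ 0.00020096
Gain = 20 log₁₀(0.00020096) ≈ -73.94 dB
∠L = (84.29°) − (89.98° + 88.85°) = -94.54°

ω = 4954: -67.7 dB, -99.1°; ω = 10000: -73.9 dB, -94.5°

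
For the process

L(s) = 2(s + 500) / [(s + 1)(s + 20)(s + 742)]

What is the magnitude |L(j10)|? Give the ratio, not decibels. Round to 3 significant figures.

At s = jω = j10:
zero (s+500): 500 + j10 → |·| = √(500²+10²) = √250100 ≈ 500.1, ∠ = arctan(10/500) ≈ 1.15°
pole (s+1): 1 + j10 → |·| = √(1²+10²) = √101 ≈ 10.05, ∠ = arctan(10/1) ≈ 84.29°
pole (s+20): 20 + j10 → |·| = √(20²+10²) = √500 ≈ 22.361, ∠ = arctan(10/20) ≈ 26.57°
pole (s+742): 742 + j10 → |·| = √(742²+10²) = √550664 ≈ 742.07, ∠ = arctan(10/742) ≈ 0.77°
|L| = 2 · 500.1 / 1.6676e+05 ≈ 0.0059978

0.00600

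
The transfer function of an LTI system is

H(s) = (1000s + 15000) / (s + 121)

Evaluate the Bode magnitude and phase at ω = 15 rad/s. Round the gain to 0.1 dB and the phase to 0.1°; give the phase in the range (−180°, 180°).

Substitute s = j15:
Numerator: 1000(j15) + 15000 = 15000 + j15000
Denominator: (j15) + 121 = 121 + j15
|N| = √(15000² + 15000²) ≈ 21213, ∠N ≈ 45.00°
|D| = √(121² + 15²) ≈ 121.93, ∠D ≈ 7.07°
|H| = 21213 / 121.93 ≈ 173.98
Gain = 20 log₁₀(173.98) ≈ 44.81 dB
∠H = 45.00° − 7.07° = 37.93°

44.8 dB, 37.9°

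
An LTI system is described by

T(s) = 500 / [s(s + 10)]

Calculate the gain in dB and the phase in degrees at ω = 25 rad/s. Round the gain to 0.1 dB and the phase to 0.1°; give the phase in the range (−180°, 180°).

At s = jω = j25:
pole (s+10): 10 + j25 → |·| = √(10²+25²) = √725 ≈ 26.926, ∠ = arctan(25/10) ≈ 68.20°
pole at origin: |s| = 25, ∠ = 90.00° (in denominator)
|T| = 500 / 673.15 ≈ 0.74278
Gain = 20 log₁₀(0.74278) ≈ -2.58 dB
∠T = 0.00° − 158.20° = -158.20°

-2.6 dB, -158.2°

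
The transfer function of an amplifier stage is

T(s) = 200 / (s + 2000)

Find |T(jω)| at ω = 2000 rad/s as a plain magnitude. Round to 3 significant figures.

0.0707

At s = jω = j2000:
pole (s+2000): 2000 + j2000 → |·| = √(2000²+2000²) = √8000000 ≈ 2828.4, ∠ = arctan(2000/2000) ≈ 45.00°
|T| = 200 / 2828.4 ≈ 0.070711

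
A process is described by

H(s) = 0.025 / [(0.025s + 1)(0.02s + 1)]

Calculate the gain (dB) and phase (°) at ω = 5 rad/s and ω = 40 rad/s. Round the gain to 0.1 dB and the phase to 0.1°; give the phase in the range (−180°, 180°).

At ω = 5 rad/s:
pole (1 + j5·0.025) = 1 + j0.125 → |·| ≈ 1.0078, ∠ ≈ 7.13°
pole (1 + j5·0.02) = 1 + j0.1 → |·| ≈ 1.005, ∠ ≈ 5.71°
|H| = 0.025 · 1 / (1.0078 · 1.005) ≈ 0.024683
Gain = 20 log₁₀(0.024683) ≈ -32.15 dB
∠H = (0°) − (7.13° + 5.71°) = -12.84°

At ω = 40 rad/s:
pole (1 + j40·0.025) = 1 + j1 → |·| ≈ 1.4142, ∠ ≈ 45.00°
pole (1 + j40·0.02) = 1 + j0.8 → |·| ≈ 1.2806, ∠ ≈ 38.66°
|H| = 0.025 · 1 / (1.4142 · 1.2806) ≈ 0.013804
Gain = 20 log₁₀(0.013804) ≈ -37.20 dB
∠H = (0°) − (45.00° + 38.66°) = -83.66°

ω = 5: -32.2 dB, -12.8°; ω = 40: -37.2 dB, -83.7°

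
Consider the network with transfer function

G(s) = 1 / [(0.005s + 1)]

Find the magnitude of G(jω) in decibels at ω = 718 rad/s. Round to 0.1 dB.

At ω = 718 rad/s:
pole (1 + j718·0.005) = 1 + j3.59 → |·| ≈ 3.7267, ∠ ≈ 74.43°
|G| = 1 · 1 / (3.7267) ≈ 0.26833
Gain = 20 log₁₀(0.26833) ≈ -11.43 dB

-11.4 dB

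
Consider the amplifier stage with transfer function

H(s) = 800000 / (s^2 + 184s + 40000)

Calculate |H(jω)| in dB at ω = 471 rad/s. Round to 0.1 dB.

12.0 dB

At s = jω = j471:
quadratic: (j471)² + 184·j471 + 40000 = -181841 + j86664 → |·| ≈ 2.0144e+05, ∠ ≈ 154.52°
|H| = 800000 / 2.0144e+05 ≈ 3.9714
Gain = 20 log₁₀(3.9714) ≈ 11.98 dB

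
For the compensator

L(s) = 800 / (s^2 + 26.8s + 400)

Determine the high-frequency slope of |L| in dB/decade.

-40 dB/decade

Each pole contributes −20 dB/decade at high frequency; each zero contributes +20 dB/decade.
Net: 0 zero(s) − 2 pole(s) → -40 dB/decade.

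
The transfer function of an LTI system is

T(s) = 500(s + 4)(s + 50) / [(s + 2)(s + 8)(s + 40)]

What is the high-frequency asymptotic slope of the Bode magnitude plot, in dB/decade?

Each pole contributes −20 dB/decade at high frequency; each zero contributes +20 dB/decade.
Net: 2 zero(s) − 3 pole(s) → -20 dB/decade.

-20 dB/decade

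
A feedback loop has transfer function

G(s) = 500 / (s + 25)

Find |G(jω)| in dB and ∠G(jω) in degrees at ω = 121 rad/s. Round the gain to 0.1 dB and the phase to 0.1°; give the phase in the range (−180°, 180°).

Substitute s = j121:
Numerator: 500 = 500 + j0
Denominator: (j121) + 25 = 25 + j121
|N| = √(500² + 0²) ≈ 500, ∠N ≈ 0.00°
|D| = √(25² + 121²) ≈ 123.56, ∠D ≈ 78.33°
|G| = 500 / 123.56 ≈ 4.0466
Gain = 20 log₁₀(4.0466) ≈ 12.14 dB
∠G = 0.00° − 78.33° = -78.33°

12.1 dB, -78.3°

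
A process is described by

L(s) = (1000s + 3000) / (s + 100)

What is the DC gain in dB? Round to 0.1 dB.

29.5 dB

L(0) = 3000 / 100 = 30
20 log₁₀(30) ≈ 29.54 dB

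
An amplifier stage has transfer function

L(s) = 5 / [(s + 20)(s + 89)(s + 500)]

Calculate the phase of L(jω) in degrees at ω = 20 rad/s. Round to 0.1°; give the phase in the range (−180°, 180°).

-60.0°

At s = jω = j20:
pole (s+20): 20 + j20 → |·| = √(20²+20²) = √800 ≈ 28.284, ∠ = arctan(20/20) ≈ 45.00°
pole (s+89): 89 + j20 → |·| = √(89²+20²) = √8321 ≈ 91.22, ∠ = arctan(20/89) ≈ 12.67°
pole (s+500): 500 + j20 → |·| = √(500²+20²) = √250400 ≈ 500.4, ∠ = arctan(20/500) ≈ 2.29°
∠L = 0.00° − 59.96° = -59.96°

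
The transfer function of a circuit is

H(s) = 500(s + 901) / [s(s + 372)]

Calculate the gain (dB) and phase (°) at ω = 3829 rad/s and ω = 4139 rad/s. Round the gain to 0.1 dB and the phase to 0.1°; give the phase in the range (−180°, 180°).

At s = jω = j3829:
zero (s+901): 901 + j3829 → |·| = √(901²+3829²) = √15473042 ≈ 3933.6, ∠ = arctan(3829/901) ≈ 76.76°
pole (s+372): 372 + j3829 → |·| = √(372²+3829²) = √14799625 ≈ 3847, ∠ = arctan(3829/372) ≈ 84.45°
pole at origin: |s| = 3829, ∠ = 90.00° (in denominator)
|H| = 500 · 3933.6 / 1.473e+07 ≈ 0.13352
Gain = 20 log₁₀(0.13352) ≈ -17.49 dB
∠H = 76.76° − 174.45° = -97.69°

At s = jω = j4139:
zero (s+901): 901 + j4139 → |·| = √(901²+4139²) = √17943122 ≈ 4235.9, ∠ = arctan(4139/901) ≈ 77.72°
pole (s+372): 372 + j4139 → |·| = √(372²+4139²) = √17269705 ≈ 4155.7, ∠ = arctan(4139/372) ≈ 84.86°
pole at origin: |s| = 4139, ∠ = 90.00° (in denominator)
|H| = 500 · 4235.9 / 1.72e+07 ≈ 0.12314
Gain = 20 log₁₀(0.12314) ≈ -18.19 dB
∠H = 77.72° − 174.86° = -97.14°

ω = 3829: -17.5 dB, -97.7°; ω = 4139: -18.2 dB, -97.1°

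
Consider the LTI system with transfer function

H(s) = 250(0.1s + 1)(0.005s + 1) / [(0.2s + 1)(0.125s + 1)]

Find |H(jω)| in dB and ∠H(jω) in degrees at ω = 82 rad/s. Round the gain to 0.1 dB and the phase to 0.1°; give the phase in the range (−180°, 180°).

At ω = 82 rad/s:
zero (1 + j82·0.1) = 1 + j8.2 → |·| ≈ 8.2608, ∠ ≈ 83.05°
zero (1 + j82·0.005) = 1 + j0.41 → |·| ≈ 1.0808, ∠ ≈ 22.29°
pole (1 + j82·0.2) = 1 + j16.4 → |·| ≈ 16.43, ∠ ≈ 86.51°
pole (1 + j82·0.125) = 1 + j10.25 → |·| ≈ 10.299, ∠ ≈ 84.43°
|H| = 250 · 8.2608 · 1.0808 / (16.43 · 10.299) ≈ 13.191
Gain = 20 log₁₀(13.191) ≈ 22.41 dB
∠H = (83.05° + 22.29°) − (86.51° + 84.43°) = -65.60°

22.4 dB, -65.6°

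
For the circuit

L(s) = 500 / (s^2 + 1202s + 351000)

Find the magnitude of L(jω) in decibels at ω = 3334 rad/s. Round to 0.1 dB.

-87.2 dB

Substitute s = j3334:
Numerator: 500 = 500 + j0
Denominator: (j3334)^2 + 1202(j3334) + 351000 = -10764556 + j4007468
|N| = √(500² + 0²) ≈ 500, ∠N ≈ 0.00°
|D| = √(10764556² + 4007468²) ≈ 1.1486e+07, ∠D ≈ 159.58°
|L| = 500 / 1.1486e+07 ≈ 4.3531e-05
Gain = 20 log₁₀(4.3531e-05) ≈ -87.22 dB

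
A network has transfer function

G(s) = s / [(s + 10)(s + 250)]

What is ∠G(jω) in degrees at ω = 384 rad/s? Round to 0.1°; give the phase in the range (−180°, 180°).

-55.4°

At s = jω = j384:
zero at origin: s = j384 → |·| = 384, ∠ = 90.00°
pole (s+10): 10 + j384 → |·| = √(10²+384²) = √147556 ≈ 384.13, ∠ = arctan(384/10) ≈ 88.51°
pole (s+250): 250 + j384 → |·| = √(250²+384²) = √209956 ≈ 458.21, ∠ = arctan(384/250) ≈ 56.93°
∠G = 90.00° − 145.44° = -55.44°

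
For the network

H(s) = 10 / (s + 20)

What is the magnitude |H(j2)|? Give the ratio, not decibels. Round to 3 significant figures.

0.498

Substitute s = j2:
Numerator: 10 = 10 + j0
Denominator: (j2) + 20 = 20 + j2
|N| = √(10² + 0²) ≈ 10, ∠N ≈ 0.00°
|D| = √(20² + 2²) ≈ 20.1, ∠D ≈ 5.71°
|H| = 10 / 20.1 ≈ 0.49751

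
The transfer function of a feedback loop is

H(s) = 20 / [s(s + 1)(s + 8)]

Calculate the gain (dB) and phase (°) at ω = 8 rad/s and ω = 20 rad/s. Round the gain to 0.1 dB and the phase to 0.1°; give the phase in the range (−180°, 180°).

At s = jω = j8:
pole (s+1): 1 + j8 → |·| = √(1²+8²) = √65 ≈ 8.0623, ∠ = arctan(8/1) ≈ 82.87°
pole (s+8): 8 + j8 → |·| = √(8²+8²) = √128 ≈ 11.314, ∠ = arctan(8/8) ≈ 45.00°
pole at origin: |s| = 8, ∠ = 90.00° (in denominator)
|H| = 20 / 729.73 ≈ 0.027407
Gain = 20 log₁₀(0.027407) ≈ -31.24 dB
∠H = 0.00° − 217.87° = -217.87° ≡ 142.13° (principal value)

At s = jω = j20:
pole (s+1): 1 + j20 → |·| = √(1²+20²) = √401 ≈ 20.025, ∠ = arctan(20/1) ≈ 87.14°
pole (s+8): 8 + j20 → |·| = √(8²+20²) = √464 ≈ 21.541, ∠ = arctan(20/8) ≈ 68.20°
pole at origin: |s| = 20, ∠ = 90.00° (in denominator)
|H| = 20 / 8627.2 ≈ 0.0023182
Gain = 20 log₁₀(0.0023182) ≈ -52.70 dB
∠H = 0.00° − 245.34° = -245.34° ≡ 114.66° (principal value)

ω = 8: -31.2 dB, 142.1°; ω = 20: -52.7 dB, 114.7°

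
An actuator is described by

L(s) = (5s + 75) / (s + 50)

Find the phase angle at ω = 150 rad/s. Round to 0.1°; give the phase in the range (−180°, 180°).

Substitute s = j150:
Numerator: 5(j150) + 75 = 75 + j750
Denominator: (j150) + 50 = 50 + j150
|N| = √(75² + 750²) ≈ 753.74, ∠N ≈ 84.29°
|D| = √(50² + 150²) ≈ 158.11, ∠D ≈ 71.57°
∠L = 84.29° − 71.57° = 12.72°

12.7°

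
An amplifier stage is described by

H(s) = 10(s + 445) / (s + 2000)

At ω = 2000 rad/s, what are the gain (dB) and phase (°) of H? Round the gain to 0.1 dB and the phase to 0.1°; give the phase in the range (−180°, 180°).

At s = jω = j2000:
zero (s+445): 445 + j2000 → |·| = √(445²+2000²) = √4198025 ≈ 2048.9, ∠ = arctan(2000/445) ≈ 77.46°
pole (s+2000): 2000 + j2000 → |·| = √(2000²+2000²) = √8000000 ≈ 2828.4, ∠ = arctan(2000/2000) ≈ 45.00°
|H| = 10 · 2048.9 / 2828.4 ≈ 7.244
Gain = 20 log₁₀(7.244) ≈ 17.20 dB
∠H = 77.46° − 45.00° = 32.46°

17.2 dB, 32.5°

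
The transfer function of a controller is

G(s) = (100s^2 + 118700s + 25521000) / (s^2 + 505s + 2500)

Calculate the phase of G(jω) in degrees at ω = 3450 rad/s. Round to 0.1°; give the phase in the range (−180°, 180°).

-11.0°

Substitute s = j3450:
Numerator: 100(j3450)^2 + 118700(j3450) + 25521000 = -1164729000 + j409515000
Denominator: (j3450)^2 + 505(j3450) + 2500 = -11900000 + j1742250
|N| = √(1164729000² + 409515000²) ≈ 1.2346e+09, ∠N ≈ 160.63°
|D| = √(11900000² + 1742250²) ≈ 1.2027e+07, ∠D ≈ 171.67°
∠G = 160.63° − 171.67° = -11.04°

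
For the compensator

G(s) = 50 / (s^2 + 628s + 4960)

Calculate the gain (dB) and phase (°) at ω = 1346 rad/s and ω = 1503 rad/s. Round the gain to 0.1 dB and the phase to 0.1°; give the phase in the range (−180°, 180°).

ω = 1346: -92.0 dB, -154.9°; ω = 1503: -93.8 dB, -157.3°

Substitute s = j1346:
Numerator: 50 = 50 + j0
Denominator: (j1346)^2 + 628(j1346) + 4960 = -1806756 + j845288
|N| = √(50² + 0²) ≈ 50, ∠N ≈ 0.00°
|D| = √(1806756² + 845288²) ≈ 1.9947e+06, ∠D ≈ 154.93°
|G| = 50 / 1.9947e+06 ≈ 2.5066e-05
Gain = 20 log₁₀(2.5066e-05) ≈ -92.02 dB
∠G = 0.00° − 154.93° = -154.93°

Substitute s = j1503:
Numerator: 50 = 50 + j0
Denominator: (j1503)^2 + 628(j1503) + 4960 = -2254049 + j943884
|N| = √(50² + 0²) ≈ 50, ∠N ≈ 0.00°
|D| = √(2254049² + 943884²) ≈ 2.4437e+06, ∠D ≈ 157.28°
|G| = 50 / 2.4437e+06 ≈ 2.0461e-05
Gain = 20 log₁₀(2.0461e-05) ≈ -93.78 dB
∠G = 0.00° − 157.28° = -157.28°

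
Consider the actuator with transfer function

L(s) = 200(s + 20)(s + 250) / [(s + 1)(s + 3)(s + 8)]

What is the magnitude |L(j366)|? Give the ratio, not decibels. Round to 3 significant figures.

0.663

At s = jω = j366:
zero (s+20): 20 + j366 → |·| = √(20²+366²) = √134356 ≈ 366.55, ∠ = arctan(366/20) ≈ 86.87°
zero (s+250): 250 + j366 → |·| = √(250²+366²) = √196456 ≈ 443.23, ∠ = arctan(366/250) ≈ 55.66°
pole (s+1): 1 + j366 → |·| = √(1²+366²) = √133957 ≈ 366, ∠ = arctan(366/1) ≈ 89.84°
pole (s+3): 3 + j366 → |·| = √(3²+366²) = √133965 ≈ 366.01, ∠ = arctan(366/3) ≈ 89.53°
pole (s+8): 8 + j366 → |·| = √(8²+366²) = √134020 ≈ 366.09, ∠ = arctan(366/8) ≈ 88.75°
|L| = 200 · 1.6247e+05 / 4.9041e+07 ≈ 0.66259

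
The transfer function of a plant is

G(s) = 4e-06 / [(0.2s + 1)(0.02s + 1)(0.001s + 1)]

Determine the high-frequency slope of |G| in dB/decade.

Each pole contributes −20 dB/decade at high frequency; each zero contributes +20 dB/decade.
Net: 0 zero(s) − 3 pole(s) → -60 dB/decade.

-60 dB/decade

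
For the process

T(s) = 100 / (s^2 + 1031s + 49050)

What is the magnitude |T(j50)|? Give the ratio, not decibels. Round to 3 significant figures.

0.00144

Substitute s = j50:
Numerator: 100 = 100 + j0
Denominator: (j50)^2 + 1031(j50) + 49050 = 46550 + j51550
|N| = √(100² + 0²) ≈ 100, ∠N ≈ 0.00°
|D| = √(46550² + 51550²) ≈ 69457, ∠D ≈ 47.92°
|T| = 100 / 69457 ≈ 0.0014397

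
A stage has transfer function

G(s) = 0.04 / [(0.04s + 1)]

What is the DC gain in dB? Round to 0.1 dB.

-28.0 dB

G(0) = 0.04 · 1 / 1 = 0.04
20 log₁₀(0.04) ≈ -27.96 dB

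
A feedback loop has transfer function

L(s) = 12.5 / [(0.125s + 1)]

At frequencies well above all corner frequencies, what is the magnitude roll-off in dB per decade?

-20 dB/decade

Each pole contributes −20 dB/decade at high frequency; each zero contributes +20 dB/decade.
Net: 0 zero(s) − 1 pole(s) → -20 dB/decade.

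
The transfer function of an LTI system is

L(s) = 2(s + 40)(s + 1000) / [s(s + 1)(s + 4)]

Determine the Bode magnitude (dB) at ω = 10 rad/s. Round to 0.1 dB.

At s = jω = j10:
zero (s+40): 40 + j10 → |·| = √(40²+10²) = √1700 ≈ 41.231, ∠ = arctan(10/40) ≈ 14.04°
zero (s+1000): 1000 + j10 → |·| = √(1000²+10²) = √1000100 ≈ 1000, ∠ = arctan(10/1000) ≈ 0.57°
pole (s+1): 1 + j10 → |·| = √(1²+10²) = √101 ≈ 10.05, ∠ = arctan(10/1) ≈ 84.29°
pole (s+4): 4 + j10 → |·| = √(4²+10²) = √116 ≈ 10.77, ∠ = arctan(10/4) ≈ 68.20°
pole at origin: |s| = 10, ∠ = 90.00° (in denominator)
|L| = 2 · 41231 / 1082.4 ≈ 76.184
Gain = 20 log₁₀(76.184) ≈ 37.64 dB

37.6 dB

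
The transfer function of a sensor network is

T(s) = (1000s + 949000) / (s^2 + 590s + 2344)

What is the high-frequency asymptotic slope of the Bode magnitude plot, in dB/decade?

Each pole contributes −20 dB/decade at high frequency; each zero contributes +20 dB/decade.
Net: 1 zero(s) − 2 pole(s) → -20 dB/decade.

-20 dB/decade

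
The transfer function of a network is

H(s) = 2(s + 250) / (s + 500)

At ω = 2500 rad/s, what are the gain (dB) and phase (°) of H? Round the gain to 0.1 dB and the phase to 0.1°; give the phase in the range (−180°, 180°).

5.9 dB, 5.6°

At s = jω = j2500:
zero (s+250): 250 + j2500 → |·| = √(250²+2500²) = √6312500 ≈ 2512.5, ∠ = arctan(2500/250) ≈ 84.29°
pole (s+500): 500 + j2500 → |·| = √(500²+2500²) = √6500000 ≈ 2549.5, ∠ = arctan(2500/500) ≈ 78.69°
|H| = 2 · 2512.5 / 2549.5 ≈ 1.971
Gain = 20 log₁₀(1.971) ≈ 5.89 dB
∠H = 84.29° − 78.69° = 5.60°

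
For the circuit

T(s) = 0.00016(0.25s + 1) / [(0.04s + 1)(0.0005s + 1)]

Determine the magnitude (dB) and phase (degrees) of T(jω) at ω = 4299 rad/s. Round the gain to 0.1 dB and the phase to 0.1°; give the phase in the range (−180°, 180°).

At ω = 4299 rad/s:
zero (1 + j4299·0.25) = 1 + j1074.75 → |·| ≈ 1074.8, ∠ ≈ 89.95°
pole (1 + j4299·0.04) = 1 + j171.96 → |·| ≈ 171.96, ∠ ≈ 89.67°
pole (1 + j4299·0.0005) = 1 + j2.1495 → |·| ≈ 2.3707, ∠ ≈ 65.05°
|T| = 0.00016 · 1074.8 / (171.96 · 2.3707) ≈ 0.00042184
Gain = 20 log₁₀(0.00042184) ≈ -67.50 dB
∠T = (89.95°) − (89.67° + 65.05°) = -64.77°

-67.5 dB, -64.8°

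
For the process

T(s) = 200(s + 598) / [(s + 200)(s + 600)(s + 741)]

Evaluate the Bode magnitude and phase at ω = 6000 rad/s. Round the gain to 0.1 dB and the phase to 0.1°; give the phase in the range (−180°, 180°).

At s = jω = j6000:
zero (s+598): 598 + j6000 → |·| = √(598²+6000²) = √36357604 ≈ 6029.7, ∠ = arctan(6000/598) ≈ 84.31°
pole (s+200): 200 + j6000 → |·| = √(200²+6000²) = √36040000 ≈ 6003.3, ∠ = arctan(6000/200) ≈ 88.09°
pole (s+600): 600 + j6000 → |·| = √(600²+6000²) = √36360000 ≈ 6029.9, ∠ = arctan(6000/600) ≈ 84.29°
pole (s+741): 741 + j6000 → |·| = √(741²+6000²) = √36549081 ≈ 6045.6, ∠ = arctan(6000/741) ≈ 82.96°
|T| = 200 · 6029.7 / 2.1885e+11 ≈ 5.5103e-06
Gain = 20 log₁₀(5.5103e-06) ≈ -105.18 dB
∠T = 84.31° − 255.34° = -171.03°

-105.2 dB, -171.0°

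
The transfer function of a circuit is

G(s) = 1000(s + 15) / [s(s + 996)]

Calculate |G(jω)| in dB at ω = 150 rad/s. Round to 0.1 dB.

At s = jω = j150:
zero (s+15): 15 + j150 → |·| = √(15²+150²) = √22725 ≈ 150.75, ∠ = arctan(150/15) ≈ 84.29°
pole (s+996): 996 + j150 → |·| = √(996²+150²) = √1014516 ≈ 1007.2, ∠ = arctan(150/996) ≈ 8.56°
pole at origin: |s| = 150, ∠ = 90.00° (in denominator)
|G| = 1000 · 150.75 / 1.5108e+05 ≈ 0.99782
Gain = 20 log₁₀(0.99782) ≈ -0.02 dB

-0.0 dB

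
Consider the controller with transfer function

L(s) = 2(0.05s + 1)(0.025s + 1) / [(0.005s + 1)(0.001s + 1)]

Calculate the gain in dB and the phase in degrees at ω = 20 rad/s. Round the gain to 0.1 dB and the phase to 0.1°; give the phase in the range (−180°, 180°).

10.0 dB, 64.7°

At ω = 20 rad/s:
zero (1 + j20·0.05) = 1 + j1 → |·| ≈ 1.4142, ∠ ≈ 45.00°
zero (1 + j20·0.025) = 1 + j0.5 → |·| ≈ 1.118, ∠ ≈ 26.57°
pole (1 + j20·0.005) = 1 + j0.1 → |·| ≈ 1.005, ∠ ≈ 5.71°
pole (1 + j20·0.001) = 1 + j0.02 → |·| ≈ 1.0002, ∠ ≈ 1.15°
|L| = 2 · 1.4142 · 1.118 / (1.005 · 1.0002) ≈ 3.1458
Gain = 20 log₁₀(3.1458) ≈ 9.95 dB
∠L = (45.00° + 26.57°) − (5.71° + 1.15°) = 64.71°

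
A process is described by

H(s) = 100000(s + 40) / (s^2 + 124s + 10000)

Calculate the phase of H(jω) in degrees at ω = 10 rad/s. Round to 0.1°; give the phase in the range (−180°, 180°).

At s = jω = j10:
zero (s+40): 40 + j10 → |·| = √(40²+10²) = √1700 ≈ 41.231, ∠ = arctan(10/40) ≈ 14.04°
quadratic: (j10)² + 124·j10 + 10000 = 9900 + j1240 → |·| ≈ 9977.4, ∠ ≈ 7.14°
∠H = 14.04° − 7.14° = 6.90°

6.9°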